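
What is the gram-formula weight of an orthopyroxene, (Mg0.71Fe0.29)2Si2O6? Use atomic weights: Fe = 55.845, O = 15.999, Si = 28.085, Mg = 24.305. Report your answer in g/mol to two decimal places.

219.07 g/mol

Mg: 1.42 × 24.305 = 34.5131
Fe: 0.58 × 55.845 = 32.3901
Si: 2 × 28.085 = 56.1700
O: 6 × 15.999 = 95.9940
Summing the contributions gives the formula mass.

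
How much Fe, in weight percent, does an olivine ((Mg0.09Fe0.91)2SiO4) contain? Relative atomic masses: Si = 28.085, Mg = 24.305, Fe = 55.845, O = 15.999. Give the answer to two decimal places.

51.31 weight percent

M((Mg0.09Fe0.91)2SiO4) = 198.094 g/mol.
Fe contributes 1.82 × 55.845 = 101.638 g per mole.
101.638/198.094 = 0.5131 → 51.31%.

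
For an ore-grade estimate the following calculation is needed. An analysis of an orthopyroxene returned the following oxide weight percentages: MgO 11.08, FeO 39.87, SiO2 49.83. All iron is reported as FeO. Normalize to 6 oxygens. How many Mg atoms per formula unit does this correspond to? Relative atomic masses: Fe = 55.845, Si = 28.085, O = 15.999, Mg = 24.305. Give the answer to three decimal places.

MgO (M=40.304): mol = 0.27491; Mg = 0.27491, O = 0.27491.
FeO (M=71.844): mol = 0.55495; Fe = 0.55495, O = 0.55495.
SiO2 (M=60.083): mol = 0.82935; Si = 0.82935, O = 1.65870.
ΣO = 2.48856; factor = 6/ΣO = 2.41103.
Mg apfu = 0.27491 × 2.41103 = 0.663.

0.663 Mg apfu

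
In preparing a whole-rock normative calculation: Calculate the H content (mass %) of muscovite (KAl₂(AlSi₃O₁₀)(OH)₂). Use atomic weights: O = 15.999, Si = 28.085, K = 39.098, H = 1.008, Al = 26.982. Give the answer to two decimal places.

Molar mass of KAl₂(AlSi₃O₁₀)(OH)₂: 1·39.098 + 3·26.982 + 3·28.085 + 12·15.999 + 2·1.008 = 398.303 g/mol.
Mass of H per formula unit: 2 × 1.008 = 2.016 g.
Weight fraction H = 2.016 / 398.303 = 0.0051.

0.51 mass %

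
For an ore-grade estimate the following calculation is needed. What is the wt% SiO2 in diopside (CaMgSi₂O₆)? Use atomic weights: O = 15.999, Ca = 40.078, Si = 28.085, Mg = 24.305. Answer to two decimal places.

M(CaMgSi₂O₆) = 216.547 g/mol; M(SiO2) = 60.083 g/mol.
Moles SiO2 per formula unit = 2 Si ÷ 1 = 2.0000.
SiO2 fraction = (2.0000 × 60.083) / 216.547 = 120.166/216.547 = 0.5549.

55.49 wt%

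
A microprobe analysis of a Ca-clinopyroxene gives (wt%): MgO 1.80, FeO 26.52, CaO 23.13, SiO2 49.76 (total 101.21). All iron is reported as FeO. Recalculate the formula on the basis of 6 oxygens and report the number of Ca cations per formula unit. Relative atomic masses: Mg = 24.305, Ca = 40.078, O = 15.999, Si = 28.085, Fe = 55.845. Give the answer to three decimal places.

0.997 Ca apfu

MgO (M=40.304): mol = 0.04466; Mg = 0.04466, O = 0.04466.
FeO (M=71.844): mol = 0.36913; Fe = 0.36913, O = 0.36913.
CaO (M=56.077): mol = 0.41247; Ca = 0.41247, O = 0.41247.
SiO2 (M=60.083): mol = 0.82819; Si = 0.82819, O = 1.65638.
ΣO = 2.48264; factor = 6/ΣO = 2.41678.
Ca apfu = 0.41247 × 2.41678 = 0.997.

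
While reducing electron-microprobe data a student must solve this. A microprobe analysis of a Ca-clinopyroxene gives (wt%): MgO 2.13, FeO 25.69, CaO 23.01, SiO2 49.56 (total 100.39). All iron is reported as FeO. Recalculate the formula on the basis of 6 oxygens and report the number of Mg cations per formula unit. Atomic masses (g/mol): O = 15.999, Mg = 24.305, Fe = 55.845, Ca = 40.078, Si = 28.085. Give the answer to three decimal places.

MgO: 2.13/40.304 = 0.05285 mol → 0.05285 mol Mg, 0.05285 mol O.
FeO: 25.69/71.844 = 0.35758 mol → 0.35758 mol Fe, 0.35758 mol O.
CaO: 23.01/56.077 = 0.41033 mol → 0.41033 mol Ca, 0.41033 mol O.
SiO2: 49.56/60.083 = 0.82486 mol → 0.82486 mol Si, 1.64972 mol O.
Total oxygen = 2.47048 mol. Normalization factor = 6/2.47048 = 2.42868.
Mg per 6 O = 0.05285 × 2.42868 = 0.128.

0.128 Mg apfu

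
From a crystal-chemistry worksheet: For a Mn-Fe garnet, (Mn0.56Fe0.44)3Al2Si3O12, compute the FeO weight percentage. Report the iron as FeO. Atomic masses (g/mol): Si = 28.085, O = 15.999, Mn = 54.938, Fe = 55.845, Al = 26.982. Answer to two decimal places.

19.11 wt%

Molar mass of (Mn0.56Fe0.44)3Al2Si3O12 = 1.68·54.938 + 1.32·55.845 + 2·26.982 + 3·28.085 + 12·15.999 = 496.218 g/mol.
Each formula unit contains 1.32 Fe, equivalent to 1.32/1 = 1.3200 mol FeO.
M(FeO) = 1×55.845 + 1×15.999 = 71.844 g/mol.
Mass of FeO per formula unit = 1.3200 × 71.844 = 94.834 g.
FeO wt% = 94.834 / 496.218 × 100 = 19.11%.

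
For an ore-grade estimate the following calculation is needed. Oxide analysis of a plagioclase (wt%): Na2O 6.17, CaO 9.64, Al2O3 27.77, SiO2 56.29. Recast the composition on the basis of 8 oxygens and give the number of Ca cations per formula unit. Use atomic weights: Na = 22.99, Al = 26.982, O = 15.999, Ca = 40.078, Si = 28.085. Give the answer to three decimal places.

Na2O: 6.17/61.979 = 0.09955 mol → 0.19910 mol Na, 0.09955 mol O.
CaO: 9.64/56.077 = 0.17191 mol → 0.17191 mol Ca, 0.17191 mol O.
Al2O3: 27.77/101.961 = 0.27236 mol → 0.54472 mol Al, 0.81708 mol O.
SiO2: 56.29/60.083 = 0.93687 mol → 0.93687 mol Si, 1.87374 mol O.
Total oxygen = 2.96228 mol. Normalization factor = 8/2.96228 = 2.70062.
Ca per 8 O = 0.17191 × 2.70062 = 0.464.

0.464 Ca apfu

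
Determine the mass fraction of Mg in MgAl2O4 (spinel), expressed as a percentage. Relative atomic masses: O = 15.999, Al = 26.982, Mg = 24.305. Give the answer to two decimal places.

Molar mass of MgAl2O4: 1*24.305 + 2*26.982 + 4*15.999 = 142.265 g/mol.
Mass of Mg per formula unit: 1 × 24.305 = 24.305 g.
Weight fraction Mg = 24.305 / 142.265 = 0.1708.

17.08 weight percent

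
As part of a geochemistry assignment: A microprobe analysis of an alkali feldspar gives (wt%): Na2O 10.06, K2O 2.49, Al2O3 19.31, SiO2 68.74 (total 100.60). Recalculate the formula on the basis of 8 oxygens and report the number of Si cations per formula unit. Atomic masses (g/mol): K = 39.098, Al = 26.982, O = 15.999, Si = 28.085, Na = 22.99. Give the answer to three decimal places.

3.006 Si apfu

Na2O: 10.06/61.979 = 0.16231 mol → 0.32462 mol Na, 0.16231 mol O.
K2O: 2.49/94.195 = 0.02643 mol → 0.05286 mol K, 0.02643 mol O.
Al2O3: 19.31/101.961 = 0.18939 mol → 0.37878 mol Al, 0.56817 mol O.
SiO2: 68.74/60.083 = 1.14408 mol → 1.14408 mol Si, 2.28816 mol O.
Total oxygen = 3.04507 mol. Normalization factor = 8/3.04507 = 2.62720.
Si per 8 O = 1.14408 × 2.62720 = 3.006.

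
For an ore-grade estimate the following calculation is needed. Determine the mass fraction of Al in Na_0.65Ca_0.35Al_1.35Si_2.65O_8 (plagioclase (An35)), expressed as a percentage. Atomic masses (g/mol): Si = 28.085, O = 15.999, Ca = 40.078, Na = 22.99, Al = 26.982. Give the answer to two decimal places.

13.60 wt%

M(Na_0.65Ca_0.35Al_1.35Si_2.65O_8) = 267.814 g/mol.
Al contributes 1.35 × 26.982 = 36.426 g per mole.
36.426/267.814 = 0.1360 → 13.60%.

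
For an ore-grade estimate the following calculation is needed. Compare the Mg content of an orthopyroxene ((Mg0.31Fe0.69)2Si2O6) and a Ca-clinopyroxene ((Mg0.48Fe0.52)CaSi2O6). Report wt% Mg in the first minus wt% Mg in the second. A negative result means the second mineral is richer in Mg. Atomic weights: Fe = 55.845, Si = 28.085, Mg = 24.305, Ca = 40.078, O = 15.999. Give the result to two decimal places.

Mg in (Mg0.31Fe0.69)2Si2O6: molar mass 244.299 g/mol; 0.62×24.305 = 15.069 g → 6.17 wt%.
Mg in (Mg0.48Fe0.52)CaSi2O6: molar mass 232.948 g/mol; 0.48×24.305 = 11.666 g → 5.01 wt%.
Difference = 6.17 − 5.01 = 1.16 percentage points.

1.16 percentage points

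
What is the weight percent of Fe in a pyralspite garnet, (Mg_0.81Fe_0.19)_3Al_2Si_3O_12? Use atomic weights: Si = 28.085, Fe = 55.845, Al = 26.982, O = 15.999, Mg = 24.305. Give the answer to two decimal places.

7.56 wt%

Formula mass = 2.43*24.305 + 0.57*55.845 + 2*26.982 + 3*28.085 + 12*15.999 = 421.100 g/mol, of which 31.832 g is Fe.
So Fe makes up 31.832/421.100 = 0.0756 of the mass, i.e. 7.56%.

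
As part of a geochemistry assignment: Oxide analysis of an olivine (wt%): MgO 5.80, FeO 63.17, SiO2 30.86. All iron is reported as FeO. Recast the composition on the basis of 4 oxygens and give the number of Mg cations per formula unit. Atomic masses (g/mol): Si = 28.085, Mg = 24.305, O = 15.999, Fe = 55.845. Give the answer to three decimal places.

MgO: 5.80/40.304 = 0.14391 mol → 0.14391 mol Mg, 0.14391 mol O.
FeO: 63.17/71.844 = 0.87927 mol → 0.87927 mol Fe, 0.87927 mol O.
SiO2: 30.86/60.083 = 0.51362 mol → 0.51362 mol Si, 1.02724 mol O.
Total oxygen = 2.05042 mol. Normalization factor = 4/2.05042 = 1.95082.
Mg per 4 O = 0.14391 × 1.95082 = 0.281.

0.281 Mg apfu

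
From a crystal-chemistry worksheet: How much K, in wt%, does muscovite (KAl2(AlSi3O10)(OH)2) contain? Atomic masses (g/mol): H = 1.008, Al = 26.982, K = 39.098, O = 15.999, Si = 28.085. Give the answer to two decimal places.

9.82 wt%

M(KAl2(AlSi3O10)(OH)2) = 398.303 g/mol.
K contributes 1 × 39.098 = 39.098 g per mole.
39.098/398.303 = 0.0982 → 9.82%.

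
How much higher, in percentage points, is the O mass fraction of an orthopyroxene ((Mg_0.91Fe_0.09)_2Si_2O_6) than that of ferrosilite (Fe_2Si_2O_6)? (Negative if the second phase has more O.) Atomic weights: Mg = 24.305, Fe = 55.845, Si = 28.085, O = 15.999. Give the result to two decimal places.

10.12 percentage points

M((Mg_0.91Fe_0.09)_2Si_2O_6) = 206.451 g/mol, so wt% O = 95.994/206.451 × 100 = 46.50%.
M(Fe_2Si_2O_6) = 263.854 g/mol, so wt% O = 95.994/263.854 × 100 = 36.38%.
46.50 − 36.38 = 10.12 pp.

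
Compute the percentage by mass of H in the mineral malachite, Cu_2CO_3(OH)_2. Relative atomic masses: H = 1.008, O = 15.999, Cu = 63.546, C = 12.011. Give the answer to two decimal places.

0.91 weight percent

Molar mass of Cu_2CO_3(OH)_2: 2·63.546 + 1·12.011 + 5·15.999 + 2·1.008 = 221.114 g/mol.
Mass of H per formula unit: 2 × 1.008 = 2.016 g.
Weight fraction H = 2.016 / 221.114 = 0.0091.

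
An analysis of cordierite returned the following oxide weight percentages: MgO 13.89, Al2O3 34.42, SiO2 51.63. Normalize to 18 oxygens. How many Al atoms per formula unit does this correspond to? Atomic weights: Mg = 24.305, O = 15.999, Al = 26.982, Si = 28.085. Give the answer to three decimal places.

MgO (M=40.304): mol = 0.34463; Mg = 0.34463, O = 0.34463.
Al2O3 (M=101.961): mol = 0.33758; Al = 0.67516, O = 1.01274.
SiO2 (M=60.083): mol = 0.85931; Si = 0.85931, O = 1.71862.
ΣO = 3.07599; factor = 18/ΣO = 5.85177.
Al apfu = 0.67516 × 5.85177 = 3.951.

3.951 Al apfu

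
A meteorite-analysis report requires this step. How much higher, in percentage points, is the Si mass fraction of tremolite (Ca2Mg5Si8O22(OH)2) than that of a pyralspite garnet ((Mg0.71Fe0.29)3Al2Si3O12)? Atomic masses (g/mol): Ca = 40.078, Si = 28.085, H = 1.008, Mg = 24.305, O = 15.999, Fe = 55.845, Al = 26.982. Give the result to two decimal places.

First mineral: 224.680 g Si in 812.353 g formula = 27.66 wt% Si.
Second mineral: 84.255 g Si in 430.562 g formula = 19.57 wt% Si.
27.66% − 19.57% gives a difference of 8.09 percentage points.

8.09 percentage points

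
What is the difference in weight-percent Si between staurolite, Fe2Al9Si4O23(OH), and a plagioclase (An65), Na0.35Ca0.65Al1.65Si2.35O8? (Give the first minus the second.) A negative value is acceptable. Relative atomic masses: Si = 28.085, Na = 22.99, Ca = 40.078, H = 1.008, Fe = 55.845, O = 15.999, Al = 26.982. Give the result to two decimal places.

-11.02 percentage points

M(Fe2Al9Si4O23(OH)) = 851.852 g/mol, so wt% Si = 112.340/851.852 × 100 = 13.19%.
M(Na0.35Ca0.65Al1.65Si2.35O8) = 272.609 g/mol, so wt% Si = 66.000/272.609 × 100 = 24.21%.
13.19 − 24.21 = -11.02 pp.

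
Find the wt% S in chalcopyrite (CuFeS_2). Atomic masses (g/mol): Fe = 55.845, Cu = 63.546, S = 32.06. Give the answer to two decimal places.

34.94 mass %

Molar mass of CuFeS_2: 1·63.546 + 1·55.845 + 2·32.06 = 183.511 g/mol.
Mass of S per formula unit: 2 × 32.06 = 64.120 g.
Weight fraction S = 64.120 / 183.511 = 0.3494.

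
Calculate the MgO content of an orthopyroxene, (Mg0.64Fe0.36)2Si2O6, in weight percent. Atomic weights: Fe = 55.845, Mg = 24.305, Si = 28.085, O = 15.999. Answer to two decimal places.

M((Mg0.64Fe0.36)2Si2O6) = 223.483 g/mol; M(MgO) = 40.304 g/mol.
Moles MgO per formula unit = 1.28 Mg ÷ 1 = 1.2800.
MgO fraction = (1.2800 × 40.304) / 223.483 = 51.589/223.483 = 0.2308.

23.08 wt%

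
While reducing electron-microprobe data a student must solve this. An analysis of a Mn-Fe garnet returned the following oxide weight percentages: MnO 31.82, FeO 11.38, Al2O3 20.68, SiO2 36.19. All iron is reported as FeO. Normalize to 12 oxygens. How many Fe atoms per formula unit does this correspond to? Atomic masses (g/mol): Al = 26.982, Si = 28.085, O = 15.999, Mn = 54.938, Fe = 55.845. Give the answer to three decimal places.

MnO: 31.82/70.937 = 0.44857 mol → 0.44857 mol Mn, 0.44857 mol O.
FeO: 11.38/71.844 = 0.15840 mol → 0.15840 mol Fe, 0.15840 mol O.
Al2O3: 20.68/101.961 = 0.20282 mol → 0.40564 mol Al, 0.60846 mol O.
SiO2: 36.19/60.083 = 0.60233 mol → 0.60233 mol Si, 1.20466 mol O.
Total oxygen = 2.42009 mol. Normalization factor = 12/2.42009 = 4.95849.
Fe per 12 O = 0.15840 × 4.95849 = 0.785.

0.785 Fe apfu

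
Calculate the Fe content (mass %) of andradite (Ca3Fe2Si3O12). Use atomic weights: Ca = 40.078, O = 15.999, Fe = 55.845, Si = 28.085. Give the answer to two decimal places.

21.98 mass %

Formula mass = 3·40.078 + 2·55.845 + 3·28.085 + 12·15.999 = 508.167 g/mol, of which 111.690 g is Fe.
So Fe makes up 111.690/508.167 = 0.2198 of the mass, i.e. 21.98%.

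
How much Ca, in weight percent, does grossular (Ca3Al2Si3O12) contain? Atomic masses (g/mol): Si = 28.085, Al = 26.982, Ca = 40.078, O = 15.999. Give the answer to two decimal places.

Formula mass = 3×40.078 + 2×26.982 + 3×28.085 + 12×15.999 = 450.441 g/mol, of which 120.234 g is Ca.
So Ca makes up 120.234/450.441 = 0.2669 of the mass, i.e. 26.69%.

26.69 weight percent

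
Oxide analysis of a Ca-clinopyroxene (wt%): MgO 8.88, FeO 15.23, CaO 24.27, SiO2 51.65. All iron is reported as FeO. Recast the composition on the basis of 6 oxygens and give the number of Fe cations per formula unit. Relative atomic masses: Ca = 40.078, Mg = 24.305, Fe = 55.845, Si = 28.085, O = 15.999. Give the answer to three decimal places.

8.88 wt% MgO ÷ 40.304 g/mol = 0.22033 mol, giving 0.22033 Mg and 0.22033 O.
15.23 wt% FeO ÷ 71.844 g/mol = 0.21199 mol, giving 0.21199 Fe and 0.21199 O.
24.27 wt% CaO ÷ 56.077 g/mol = 0.43280 mol, giving 0.43280 Ca and 0.43280 O.
51.65 wt% SiO2 ÷ 60.083 g/mol = 0.85964 mol, giving 0.85964 Si and 1.71928 O.
Oxygen sums to 2.58440; scaling by 6/2.58440 = 2.32162 puts the formula on 6 O.
Fe: 0.21199 × 2.32162 = 0.492 atoms per formula unit.

0.492 Fe apfu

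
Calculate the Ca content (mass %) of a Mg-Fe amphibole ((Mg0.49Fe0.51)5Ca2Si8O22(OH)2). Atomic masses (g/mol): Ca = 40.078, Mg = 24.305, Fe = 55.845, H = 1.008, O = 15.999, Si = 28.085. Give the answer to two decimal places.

M((Mg0.49Fe0.51)5Ca2Si8O22(OH)2) = 892.780 g/mol.
Ca contributes 2 × 40.078 = 80.156 g per mole.
80.156/892.780 = 0.0898 → 8.98%.

8.98 mass %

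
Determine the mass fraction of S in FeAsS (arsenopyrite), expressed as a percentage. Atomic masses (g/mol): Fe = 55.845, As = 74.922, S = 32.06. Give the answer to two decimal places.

Molar mass of FeAsS: 1*55.845 + 1*74.922 + 1*32.06 = 162.827 g/mol.
Mass of S per formula unit: 1 × 32.06 = 32.060 g.
Weight fraction S = 32.060 / 162.827 = 0.1969.

19.69 mass %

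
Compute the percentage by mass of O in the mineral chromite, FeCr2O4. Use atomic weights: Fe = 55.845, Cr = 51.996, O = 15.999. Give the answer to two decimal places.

Molar mass of FeCr2O4: 1·55.845 + 2·51.996 + 4·15.999 = 223.833 g/mol.
Mass of O per formula unit: 4 × 15.999 = 63.996 g.
Weight fraction O = 63.996 / 223.833 = 0.2859.

28.59 mass %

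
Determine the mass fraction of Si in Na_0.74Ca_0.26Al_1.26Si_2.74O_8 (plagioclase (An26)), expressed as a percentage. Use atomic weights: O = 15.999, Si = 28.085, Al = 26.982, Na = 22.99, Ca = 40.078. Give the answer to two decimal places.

28.89 wt%

Molar mass of Na_0.74Ca_0.26Al_1.26Si_2.74O_8: 0.74×22.99 + 0.26×40.078 + 1.26×26.982 + 2.74×28.085 + 8×15.999 = 266.375 g/mol.
Mass of Si per formula unit: 2.74 × 28.085 = 76.953 g.
Weight fraction Si = 76.953 / 266.375 = 0.2889.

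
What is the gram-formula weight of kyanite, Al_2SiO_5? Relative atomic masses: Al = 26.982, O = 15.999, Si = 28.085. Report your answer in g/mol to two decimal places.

162.04 g/mol

M = 2(26.982) + 1(28.085) + 5(15.999)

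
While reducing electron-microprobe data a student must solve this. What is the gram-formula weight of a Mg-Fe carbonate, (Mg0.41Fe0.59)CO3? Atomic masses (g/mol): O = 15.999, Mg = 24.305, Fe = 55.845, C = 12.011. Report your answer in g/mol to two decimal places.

102.92 g/mol

The formula mass is the sum 0.41·24.305 + 0.59·55.845 + 1·12.011 + 3·15.999.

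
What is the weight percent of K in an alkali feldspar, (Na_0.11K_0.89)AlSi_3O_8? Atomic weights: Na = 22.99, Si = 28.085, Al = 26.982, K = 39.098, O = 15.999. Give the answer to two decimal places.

12.58 weight percent

Formula mass = 0.11·22.99 + 0.89·39.098 + 1·26.982 + 3·28.085 + 8·15.999 = 276.555 g/mol, of which 34.797 g is K.
So K makes up 34.797/276.555 = 0.1258 of the mass, i.e. 12.58%.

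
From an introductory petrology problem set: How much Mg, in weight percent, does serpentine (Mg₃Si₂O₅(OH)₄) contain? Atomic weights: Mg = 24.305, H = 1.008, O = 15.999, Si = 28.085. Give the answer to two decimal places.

26.31 weight percent

M(Mg₃Si₂O₅(OH)₄) = 277.108 g/mol.
Mg contributes 3 × 24.305 = 72.915 g per mole.
72.915/277.108 = 0.2631 → 26.31%.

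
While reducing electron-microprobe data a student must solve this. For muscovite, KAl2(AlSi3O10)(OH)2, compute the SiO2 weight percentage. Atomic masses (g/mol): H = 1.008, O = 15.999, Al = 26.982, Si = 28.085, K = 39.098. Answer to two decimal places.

45.25 wt%

Formula mass = 398.303 g/mol.
3 Si → 3.0000 mol SiO2 per formula unit; M(SiO2) = 60.083, so SiO2 mass = 180.249 g.
180.249/398.303 × 100 = 45.25 wt%.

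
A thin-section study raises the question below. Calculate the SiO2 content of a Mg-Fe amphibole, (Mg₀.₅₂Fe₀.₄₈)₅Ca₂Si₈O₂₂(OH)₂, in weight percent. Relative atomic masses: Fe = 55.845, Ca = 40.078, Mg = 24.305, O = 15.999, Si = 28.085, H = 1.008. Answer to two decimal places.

54.13 wt%

M((Mg₀.₅₂Fe₀.₄₈)₅Ca₂Si₈O₂₂(OH)₂) = 888.049 g/mol; M(SiO2) = 60.083 g/mol.
Moles SiO2 per formula unit = 8 Si ÷ 1 = 8.0000.
SiO2 fraction = (8.0000 × 60.083) / 888.049 = 480.664/888.049 = 0.5413.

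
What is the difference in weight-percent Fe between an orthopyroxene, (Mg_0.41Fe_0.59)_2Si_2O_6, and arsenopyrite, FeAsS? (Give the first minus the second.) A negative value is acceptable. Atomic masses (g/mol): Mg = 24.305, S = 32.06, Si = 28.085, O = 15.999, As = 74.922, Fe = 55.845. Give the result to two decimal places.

-6.61 percentage points

First mineral: 65.897 g Fe in 237.991 g formula = 27.69 wt% Fe.
Second mineral: 55.845 g Fe in 162.827 g formula = 34.30 wt% Fe.
27.69% − 34.30% gives a difference of -6.61 percentage points.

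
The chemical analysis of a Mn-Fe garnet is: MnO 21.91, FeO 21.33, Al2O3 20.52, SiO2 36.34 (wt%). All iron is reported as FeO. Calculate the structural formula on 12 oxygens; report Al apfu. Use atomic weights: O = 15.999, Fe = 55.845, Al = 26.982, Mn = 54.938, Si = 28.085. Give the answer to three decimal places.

1.997 Al apfu

21.91 wt% MnO ÷ 70.937 g/mol = 0.30887 mol, giving 0.30887 Mn and 0.30887 O.
21.33 wt% FeO ÷ 71.844 g/mol = 0.29689 mol, giving 0.29689 Fe and 0.29689 O.
20.52 wt% Al2O3 ÷ 101.961 g/mol = 0.20125 mol, giving 0.40250 Al and 0.60375 O.
36.34 wt% SiO2 ÷ 60.083 g/mol = 0.60483 mol, giving 0.60483 Si and 1.20966 O.
Oxygen sums to 2.41917; scaling by 12/2.41917 = 4.96038 puts the formula on 12 O.
Al: 0.40250 × 4.96038 = 1.997 atoms per formula unit.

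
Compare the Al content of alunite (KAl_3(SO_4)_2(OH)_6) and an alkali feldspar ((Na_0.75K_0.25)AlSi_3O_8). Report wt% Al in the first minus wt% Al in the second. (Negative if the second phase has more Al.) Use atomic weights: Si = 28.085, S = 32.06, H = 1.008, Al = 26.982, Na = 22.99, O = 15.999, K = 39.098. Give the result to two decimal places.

9.41 percentage points

First mineral: 80.946 g Al in 414.198 g formula = 19.54 wt% Al.
Second mineral: 26.982 g Al in 266.246 g formula = 10.13 wt% Al.
19.54% − 10.13% gives a difference of 9.41 percentage points.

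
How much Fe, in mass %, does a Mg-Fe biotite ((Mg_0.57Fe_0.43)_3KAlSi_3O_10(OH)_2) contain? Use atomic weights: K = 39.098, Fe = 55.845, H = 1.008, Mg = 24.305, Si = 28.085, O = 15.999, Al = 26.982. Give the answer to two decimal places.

15.73 mass %

Formula mass = 1.71×24.305 + 1.29×55.845 + 1×39.098 + 1×26.982 + 3×28.085 + 12×15.999 + 2×1.008 = 457.941 g/mol, of which 72.040 g is Fe.
So Fe makes up 72.040/457.941 = 0.1573 of the mass, i.e. 15.73%.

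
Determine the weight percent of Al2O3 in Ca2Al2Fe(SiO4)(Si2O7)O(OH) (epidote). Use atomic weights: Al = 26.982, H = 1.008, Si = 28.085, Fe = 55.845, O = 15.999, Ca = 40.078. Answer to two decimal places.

21.10 wt%

M(Ca2Al2Fe(SiO4)(Si2O7)O(OH)) = 483.215 g/mol; M(Al2O3) = 101.961 g/mol.
Moles Al2O3 per formula unit = 2 Al ÷ 2 = 1.0000.
Al2O3 fraction = (1.0000 × 101.961) / 483.215 = 101.961/483.215 = 0.2110.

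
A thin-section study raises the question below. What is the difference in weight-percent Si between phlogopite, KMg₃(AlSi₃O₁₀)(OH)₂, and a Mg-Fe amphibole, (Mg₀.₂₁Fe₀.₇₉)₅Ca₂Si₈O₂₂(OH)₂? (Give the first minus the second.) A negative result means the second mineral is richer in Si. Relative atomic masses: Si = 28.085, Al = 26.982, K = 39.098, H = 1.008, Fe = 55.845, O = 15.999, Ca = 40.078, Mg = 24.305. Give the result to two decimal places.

-3.79 percentage points

First mineral: 84.255 g Si in 417.254 g formula = 20.19 wt% Si.
Second mineral: 224.680 g Si in 936.936 g formula = 23.98 wt% Si.
20.19% − 23.98% gives a difference of -3.79 percentage points.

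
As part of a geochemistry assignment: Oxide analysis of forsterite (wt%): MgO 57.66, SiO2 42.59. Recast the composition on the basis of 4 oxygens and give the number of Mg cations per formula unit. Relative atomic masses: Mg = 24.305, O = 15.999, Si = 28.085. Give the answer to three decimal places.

MgO (M=40.304): mol = 1.43063; Mg = 1.43063, O = 1.43063.
SiO2 (M=60.083): mol = 0.70885; Si = 0.70885, O = 1.41770.
ΣO = 2.84833; factor = 4/ΣO = 1.40433.
Mg apfu = 1.43063 × 1.40433 = 2.009.

2.009 Mg apfu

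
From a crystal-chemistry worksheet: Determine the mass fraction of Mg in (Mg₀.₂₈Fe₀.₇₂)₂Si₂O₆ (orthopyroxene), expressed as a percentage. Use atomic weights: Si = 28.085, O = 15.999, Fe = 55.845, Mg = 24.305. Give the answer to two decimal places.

5.53 wt%

M((Mg₀.₂₈Fe₀.₇₂)₂Si₂O₆) = 246.192 g/mol.
Mg contributes 0.56 × 24.305 = 13.611 g per mole.
13.611/246.192 = 0.0553 → 5.53%.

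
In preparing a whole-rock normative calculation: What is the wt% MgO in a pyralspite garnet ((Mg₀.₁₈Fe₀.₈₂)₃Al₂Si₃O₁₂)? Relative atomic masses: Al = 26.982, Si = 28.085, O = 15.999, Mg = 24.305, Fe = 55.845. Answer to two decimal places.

Molar mass of (Mg₀.₁₈Fe₀.₈₂)₃Al₂Si₃O₁₂ = 0.54*24.305 + 2.46*55.845 + 2*26.982 + 3*28.085 + 12*15.999 = 480.710 g/mol.
Each formula unit contains 0.54 Mg, equivalent to 0.54/1 = 0.5400 mol MgO.
M(MgO) = 1×24.305 + 1×15.999 = 40.304 g/mol.
Mass of MgO per formula unit = 0.5400 × 40.304 = 21.764 g.
MgO wt% = 21.764 / 480.710 × 100 = 4.53%.

4.53 wt%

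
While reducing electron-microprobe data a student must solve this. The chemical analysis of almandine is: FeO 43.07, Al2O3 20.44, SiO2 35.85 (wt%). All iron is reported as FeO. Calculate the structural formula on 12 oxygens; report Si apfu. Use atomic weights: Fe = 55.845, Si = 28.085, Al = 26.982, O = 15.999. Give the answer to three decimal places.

2.991 Si apfu

43.07 wt% FeO ÷ 71.844 g/mol = 0.59949 mol, giving 0.59949 Fe and 0.59949 O.
20.44 wt% Al2O3 ÷ 101.961 g/mol = 0.20047 mol, giving 0.40094 Al and 0.60141 O.
35.85 wt% SiO2 ÷ 60.083 g/mol = 0.59667 mol, giving 0.59667 Si and 1.19334 O.
Oxygen sums to 2.39424; scaling by 12/2.39424 = 5.01203 puts the formula on 12 O.
Si: 0.59667 × 5.01203 = 2.991 atoms per formula unit.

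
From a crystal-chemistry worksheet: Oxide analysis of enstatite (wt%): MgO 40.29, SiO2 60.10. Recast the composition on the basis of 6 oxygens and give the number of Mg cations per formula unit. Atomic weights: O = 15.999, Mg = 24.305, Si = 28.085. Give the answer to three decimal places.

MgO (M=40.304): mol = 0.99965; Mg = 0.99965, O = 0.99965.
SiO2 (M=60.083): mol = 1.00028; Si = 1.00028, O = 2.00056.
ΣO = 3.00021; factor = 6/ΣO = 1.99986.
Mg apfu = 0.99965 × 1.99986 = 1.999.

1.999 Mg apfu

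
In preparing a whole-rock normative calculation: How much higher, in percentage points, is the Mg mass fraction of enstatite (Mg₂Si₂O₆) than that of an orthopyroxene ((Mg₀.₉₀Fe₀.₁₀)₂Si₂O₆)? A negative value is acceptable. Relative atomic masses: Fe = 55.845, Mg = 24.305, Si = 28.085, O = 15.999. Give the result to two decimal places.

Mg in Mg₂Si₂O₆: molar mass 200.774 g/mol; 2×24.305 = 48.610 g → 24.21 wt%.
Mg in (Mg₀.₉₀Fe₀.₁₀)₂Si₂O₆: molar mass 207.082 g/mol; 1.80×24.305 = 43.749 g → 21.13 wt%.
Difference = 24.21 − 21.13 = 3.08 percentage points.

3.08 percentage points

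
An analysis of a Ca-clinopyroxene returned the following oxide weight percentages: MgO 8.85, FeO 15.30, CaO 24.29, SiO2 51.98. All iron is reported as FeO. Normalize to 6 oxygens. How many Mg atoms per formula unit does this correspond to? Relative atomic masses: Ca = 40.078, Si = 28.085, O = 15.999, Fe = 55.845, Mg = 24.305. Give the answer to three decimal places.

MgO (M=40.304): mol = 0.21958; Mg = 0.21958, O = 0.21958.
FeO (M=71.844): mol = 0.21296; Fe = 0.21296, O = 0.21296.
CaO (M=56.077): mol = 0.43315; Ca = 0.43315, O = 0.43315.
SiO2 (M=60.083): mol = 0.86514; Si = 0.86514, O = 1.73028.
ΣO = 2.59597; factor = 6/ΣO = 2.31127.
Mg apfu = 0.21958 × 2.31127 = 0.508.

0.508 Mg apfu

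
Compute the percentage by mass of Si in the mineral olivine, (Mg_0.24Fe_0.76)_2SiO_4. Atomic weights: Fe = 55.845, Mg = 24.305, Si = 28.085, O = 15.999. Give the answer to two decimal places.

14.89 weight percent

M((Mg_0.24Fe_0.76)_2SiO_4) = 188.632 g/mol.
Si contributes 1 × 28.085 = 28.085 g per mole.
28.085/188.632 = 0.1489 → 14.89%.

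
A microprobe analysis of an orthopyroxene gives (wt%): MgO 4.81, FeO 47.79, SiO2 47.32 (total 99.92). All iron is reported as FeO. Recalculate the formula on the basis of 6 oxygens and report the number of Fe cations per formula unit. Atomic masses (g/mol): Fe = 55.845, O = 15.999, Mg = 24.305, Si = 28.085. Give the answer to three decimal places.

1.691 Fe apfu

MgO: 4.81/40.304 = 0.11934 mol → 0.11934 mol Mg, 0.11934 mol O.
FeO: 47.79/71.844 = 0.66519 mol → 0.66519 mol Fe, 0.66519 mol O.
SiO2: 47.32/60.083 = 0.78758 mol → 0.78758 mol Si, 1.57516 mol O.
Total oxygen = 2.35969 mol. Normalization factor = 6/2.35969 = 2.54271.
Fe per 6 O = 0.66519 × 2.54271 = 1.691.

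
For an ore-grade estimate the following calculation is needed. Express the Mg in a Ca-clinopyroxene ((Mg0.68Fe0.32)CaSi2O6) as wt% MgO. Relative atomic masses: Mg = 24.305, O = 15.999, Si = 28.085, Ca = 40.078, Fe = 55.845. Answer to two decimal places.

Formula mass = 226.640 g/mol.
0.68 Mg → 0.6800 mol MgO per formula unit; M(MgO) = 40.304, so MgO mass = 27.407 g.
27.407/226.640 × 100 = 12.09 wt%.

12.09 wt%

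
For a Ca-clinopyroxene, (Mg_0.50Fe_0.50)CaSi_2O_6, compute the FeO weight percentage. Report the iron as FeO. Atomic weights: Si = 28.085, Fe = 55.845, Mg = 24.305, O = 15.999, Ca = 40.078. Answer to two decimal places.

Molar mass of (Mg_0.50Fe_0.50)CaSi_2O_6 = 0.50×24.305 + 0.50×55.845 + 1×40.078 + 2×28.085 + 6×15.999 = 232.317 g/mol.
Each formula unit contains 0.50 Fe, equivalent to 0.50/1 = 0.5000 mol FeO.
M(FeO) = 1×55.845 + 1×15.999 = 71.844 g/mol.
Mass of FeO per formula unit = 0.5000 × 71.844 = 35.922 g.
FeO wt% = 35.922 / 232.317 × 100 = 15.46%.

15.46 wt%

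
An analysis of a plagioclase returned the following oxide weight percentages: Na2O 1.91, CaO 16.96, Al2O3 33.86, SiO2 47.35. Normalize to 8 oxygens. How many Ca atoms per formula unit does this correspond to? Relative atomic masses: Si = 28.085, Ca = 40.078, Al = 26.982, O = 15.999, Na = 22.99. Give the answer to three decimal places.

1.91 wt% Na2O ÷ 61.979 g/mol = 0.03082 mol, giving 0.06164 Na and 0.03082 O.
16.96 wt% CaO ÷ 56.077 g/mol = 0.30244 mol, giving 0.30244 Ca and 0.30244 O.
33.86 wt% Al2O3 ÷ 101.961 g/mol = 0.33209 mol, giving 0.66418 Al and 0.99627 O.
47.35 wt% SiO2 ÷ 60.083 g/mol = 0.78808 mol, giving 0.78808 Si and 1.57616 O.
Oxygen sums to 2.90569; scaling by 8/2.90569 = 2.75322 puts the formula on 8 O.
Ca: 0.30244 × 2.75322 = 0.833 atoms per formula unit.

0.833 Ca apfu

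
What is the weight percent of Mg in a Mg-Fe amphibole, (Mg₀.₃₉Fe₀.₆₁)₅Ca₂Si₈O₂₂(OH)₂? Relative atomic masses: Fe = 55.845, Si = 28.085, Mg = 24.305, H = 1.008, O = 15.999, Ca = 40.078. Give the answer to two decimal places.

5.22 wt%

M((Mg₀.₃₉Fe₀.₆₁)₅Ca₂Si₈O₂₂(OH)₂) = 908.550 g/mol.
Mg contributes 1.95 × 24.305 = 47.395 g per mole.
47.395/908.550 = 0.0522 → 5.22%.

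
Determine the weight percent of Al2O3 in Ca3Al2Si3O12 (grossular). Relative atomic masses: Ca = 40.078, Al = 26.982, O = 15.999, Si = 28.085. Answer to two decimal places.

22.64 wt%

Molar mass of Ca3Al2Si3O12 = 3*40.078 + 2*26.982 + 3*28.085 + 12*15.999 = 450.441 g/mol.
Each formula unit contains 2 Al, equivalent to 2/2 = 1.0000 mol Al2O3.
M(Al2O3) = 2×26.982 + 3×15.999 = 101.961 g/mol.
Mass of Al2O3 per formula unit = 1.0000 × 101.961 = 101.961 g.
Al2O3 wt% = 101.961 / 450.441 × 100 = 22.64%.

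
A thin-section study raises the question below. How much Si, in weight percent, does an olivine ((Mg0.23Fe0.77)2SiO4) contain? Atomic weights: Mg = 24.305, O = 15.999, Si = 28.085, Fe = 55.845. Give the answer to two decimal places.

14.84 weight percent

M((Mg0.23Fe0.77)2SiO4) = 189.263 g/mol.
Si contributes 1 × 28.085 = 28.085 g per mole.
28.085/189.263 = 0.1484 → 14.84%.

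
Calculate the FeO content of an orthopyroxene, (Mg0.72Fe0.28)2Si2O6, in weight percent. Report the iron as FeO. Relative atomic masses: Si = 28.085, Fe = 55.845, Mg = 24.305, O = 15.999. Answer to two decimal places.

18.42 wt%

Molar mass of (Mg0.72Fe0.28)2Si2O6 = 1.44*24.305 + 0.56*55.845 + 2*28.085 + 6*15.999 = 218.436 g/mol.
Each formula unit contains 0.56 Fe, equivalent to 0.56/1 = 0.5600 mol FeO.
M(FeO) = 1×55.845 + 1×15.999 = 71.844 g/mol.
Mass of FeO per formula unit = 0.5600 × 71.844 = 40.233 g.
FeO wt% = 40.233 / 218.436 × 100 = 18.42%.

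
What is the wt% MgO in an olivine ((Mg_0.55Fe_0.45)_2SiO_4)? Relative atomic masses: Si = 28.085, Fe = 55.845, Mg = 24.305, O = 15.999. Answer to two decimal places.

Formula mass = 169.077 g/mol.
1.10 Mg → 1.1000 mol MgO per formula unit; M(MgO) = 40.304, so MgO mass = 44.334 g.
44.334/169.077 × 100 = 26.22 wt%.

26.22 wt%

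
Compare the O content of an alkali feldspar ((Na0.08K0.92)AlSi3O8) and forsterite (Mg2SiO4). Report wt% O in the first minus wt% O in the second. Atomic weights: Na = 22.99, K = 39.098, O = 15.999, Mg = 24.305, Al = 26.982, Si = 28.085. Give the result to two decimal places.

0.71 percentage points

O in (Na0.08K0.92)AlSi3O8: molar mass 277.038 g/mol; 8×15.999 = 127.992 g → 46.20 wt%.
O in Mg2SiO4: molar mass 140.691 g/mol; 4×15.999 = 63.996 g → 45.49 wt%.
Difference = 46.20 − 45.49 = 0.71 percentage points.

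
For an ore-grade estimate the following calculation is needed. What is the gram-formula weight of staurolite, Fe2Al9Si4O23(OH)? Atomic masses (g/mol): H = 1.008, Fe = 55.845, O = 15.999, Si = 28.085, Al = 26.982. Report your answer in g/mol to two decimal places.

851.85 g/mol

M = 2*55.845 + 9*26.982 + 4*28.085 + 24*15.999 + 1*1.008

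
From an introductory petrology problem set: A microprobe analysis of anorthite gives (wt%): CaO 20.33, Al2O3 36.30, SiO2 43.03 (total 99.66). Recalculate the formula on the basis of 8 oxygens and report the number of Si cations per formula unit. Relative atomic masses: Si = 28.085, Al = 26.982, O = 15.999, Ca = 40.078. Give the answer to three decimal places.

CaO (M=56.077): mol = 0.36254; Ca = 0.36254, O = 0.36254.
Al2O3 (M=101.961): mol = 0.35602; Al = 0.71204, O = 1.06806.
SiO2 (M=60.083): mol = 0.71618; Si = 0.71618, O = 1.43236.
ΣO = 2.86296; factor = 8/ΣO = 2.79431.
Si apfu = 0.71618 × 2.79431 = 2.001.

2.001 Si apfu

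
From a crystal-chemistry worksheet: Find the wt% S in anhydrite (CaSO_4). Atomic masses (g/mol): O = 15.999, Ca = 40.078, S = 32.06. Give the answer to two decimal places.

23.55 weight percent

Formula mass = 1·40.078 + 1·32.06 + 4·15.999 = 136.134 g/mol, of which 32.060 g is S.
So S makes up 32.060/136.134 = 0.2355 of the mass, i.e. 23.55%.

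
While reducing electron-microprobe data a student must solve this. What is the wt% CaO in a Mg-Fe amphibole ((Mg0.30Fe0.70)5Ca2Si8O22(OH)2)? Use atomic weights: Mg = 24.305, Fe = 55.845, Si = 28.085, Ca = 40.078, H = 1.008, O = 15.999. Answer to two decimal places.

Molar mass of (Mg0.30Fe0.70)5Ca2Si8O22(OH)2 = 1.50·24.305 + 3.50·55.845 + 2·40.078 + 8·28.085 + 24·15.999 + 2·1.008 = 922.743 g/mol.
Each formula unit contains 2 Ca, equivalent to 2/1 = 2.0000 mol CaO.
M(CaO) = 1×40.078 + 1×15.999 = 56.077 g/mol.
Mass of CaO per formula unit = 2.0000 × 56.077 = 112.154 g.
CaO wt% = 112.154 / 922.743 × 100 = 12.15%.

12.15 wt%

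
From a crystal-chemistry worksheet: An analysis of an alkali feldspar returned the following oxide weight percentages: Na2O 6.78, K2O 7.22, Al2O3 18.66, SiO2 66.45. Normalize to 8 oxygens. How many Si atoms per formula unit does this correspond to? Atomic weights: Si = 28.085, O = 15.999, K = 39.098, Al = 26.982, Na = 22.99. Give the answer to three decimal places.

3.002 Si apfu

Na2O: 6.78/61.979 = 0.10939 mol → 0.21878 mol Na, 0.10939 mol O.
K2O: 7.22/94.195 = 0.07665 mol → 0.15330 mol K, 0.07665 mol O.
Al2O3: 18.66/101.961 = 0.18301 mol → 0.36602 mol Al, 0.54903 mol O.
SiO2: 66.45/60.083 = 1.10597 mol → 1.10597 mol Si, 2.21194 mol O.
Total oxygen = 2.94701 mol. Normalization factor = 8/2.94701 = 2.71462.
Si per 8 O = 1.10597 × 2.71462 = 3.002.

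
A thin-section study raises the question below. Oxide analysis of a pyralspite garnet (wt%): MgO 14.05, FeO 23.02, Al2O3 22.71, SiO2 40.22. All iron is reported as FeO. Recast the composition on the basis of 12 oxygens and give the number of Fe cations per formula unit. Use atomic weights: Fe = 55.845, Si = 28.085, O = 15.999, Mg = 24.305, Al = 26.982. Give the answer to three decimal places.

14.05 wt% MgO ÷ 40.304 g/mol = 0.34860 mol, giving 0.34860 Mg and 0.34860 O.
23.02 wt% FeO ÷ 71.844 g/mol = 0.32042 mol, giving 0.32042 Fe and 0.32042 O.
22.71 wt% Al2O3 ÷ 101.961 g/mol = 0.22273 mol, giving 0.44546 Al and 0.66819 O.
40.22 wt% SiO2 ÷ 60.083 g/mol = 0.66941 mol, giving 0.66941 Si and 1.33882 O.
Oxygen sums to 2.67603; scaling by 12/2.67603 = 4.48425 puts the formula on 12 O.
Fe: 0.32042 × 4.48425 = 1.437 atoms per formula unit.

1.437 Fe apfu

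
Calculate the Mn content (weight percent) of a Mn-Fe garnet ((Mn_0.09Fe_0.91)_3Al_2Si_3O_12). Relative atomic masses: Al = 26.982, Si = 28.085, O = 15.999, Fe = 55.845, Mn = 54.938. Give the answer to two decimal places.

2.98 weight percent

Formula mass = 0.27×54.938 + 2.73×55.845 + 2×26.982 + 3×28.085 + 12×15.999 = 497.497 g/mol, of which 14.833 g is Mn.
So Mn makes up 14.833/497.497 = 0.0298 of the mass, i.e. 2.98%.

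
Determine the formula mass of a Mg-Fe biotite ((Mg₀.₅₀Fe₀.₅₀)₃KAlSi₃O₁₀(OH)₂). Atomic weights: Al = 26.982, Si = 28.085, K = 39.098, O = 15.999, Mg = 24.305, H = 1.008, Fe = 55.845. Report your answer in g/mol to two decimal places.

Mg: 1.50 × 24.305 = 36.4575
Fe: 1.50 × 55.845 = 83.7675
K: 1 × 39.098 = 39.0980
Al: 1 × 26.982 = 26.9820
Si: 3 × 28.085 = 84.2550
O: 12 × 15.999 = 191.9880
H: 2 × 1.008 = 2.0160
Summing the contributions gives the formula mass.

464.56 g/mol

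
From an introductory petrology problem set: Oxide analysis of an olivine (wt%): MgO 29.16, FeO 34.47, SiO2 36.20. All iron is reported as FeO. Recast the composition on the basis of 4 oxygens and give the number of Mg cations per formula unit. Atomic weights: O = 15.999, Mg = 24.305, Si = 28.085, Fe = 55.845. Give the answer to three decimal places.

29.16 wt% MgO ÷ 40.304 g/mol = 0.72350 mol, giving 0.72350 Mg and 0.72350 O.
34.47 wt% FeO ÷ 71.844 g/mol = 0.47979 mol, giving 0.47979 Fe and 0.47979 O.
36.20 wt% SiO2 ÷ 60.083 g/mol = 0.60250 mol, giving 0.60250 Si and 1.20500 O.
Oxygen sums to 2.40829; scaling by 4/2.40829 = 1.66093 puts the formula on 4 O.
Mg: 0.72350 × 1.66093 = 1.202 atoms per formula unit.

1.202 Mg apfu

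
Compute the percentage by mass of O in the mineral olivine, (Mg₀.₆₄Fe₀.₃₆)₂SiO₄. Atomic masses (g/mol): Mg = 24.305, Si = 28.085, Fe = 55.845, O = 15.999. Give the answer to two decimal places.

Molar mass of (Mg₀.₆₄Fe₀.₃₆)₂SiO₄: 1.28·24.305 + 0.72·55.845 + 1·28.085 + 4·15.999 = 163.400 g/mol.
Mass of O per formula unit: 4 × 15.999 = 63.996 g.
Weight fraction O = 63.996 / 163.400 = 0.3917.

39.17 mass %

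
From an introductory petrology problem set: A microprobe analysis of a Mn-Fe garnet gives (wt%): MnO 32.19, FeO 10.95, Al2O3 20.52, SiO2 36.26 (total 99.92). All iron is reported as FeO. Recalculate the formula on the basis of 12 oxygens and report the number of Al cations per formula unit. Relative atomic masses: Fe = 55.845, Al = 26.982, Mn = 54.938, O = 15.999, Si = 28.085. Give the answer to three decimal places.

MnO (M=70.937): mol = 0.45378; Mn = 0.45378, O = 0.45378.
FeO (M=71.844): mol = 0.15241; Fe = 0.15241, O = 0.15241.
Al2O3 (M=101.961): mol = 0.20125; Al = 0.40250, O = 0.60375.
SiO2 (M=60.083): mol = 0.60350; Si = 0.60350, O = 1.20700.
ΣO = 2.41694; factor = 12/ΣO = 4.96496.
Al apfu = 0.40250 × 4.96496 = 1.998.

1.998 Al apfu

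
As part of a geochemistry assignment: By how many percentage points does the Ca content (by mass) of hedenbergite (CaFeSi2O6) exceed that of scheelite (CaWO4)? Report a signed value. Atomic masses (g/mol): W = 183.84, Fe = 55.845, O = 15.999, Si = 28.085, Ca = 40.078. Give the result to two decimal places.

M(CaFeSi2O6) = 248.087 g/mol, so wt% Ca = 40.078/248.087 × 100 = 16.15%.
M(CaWO4) = 287.914 g/mol, so wt% Ca = 40.078/287.914 × 100 = 13.92%.
16.15 − 13.92 = 2.23 pp.

2.23 percentage points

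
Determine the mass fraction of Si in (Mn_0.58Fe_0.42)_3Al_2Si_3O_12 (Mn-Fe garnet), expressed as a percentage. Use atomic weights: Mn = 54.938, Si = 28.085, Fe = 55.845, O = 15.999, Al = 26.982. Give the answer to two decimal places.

Formula mass = 1.74·54.938 + 1.26·55.845 + 2·26.982 + 3·28.085 + 12·15.999 = 496.164 g/mol, of which 84.255 g is Si.
So Si makes up 84.255/496.164 = 0.1698 of the mass, i.e. 16.98%.

16.98 wt%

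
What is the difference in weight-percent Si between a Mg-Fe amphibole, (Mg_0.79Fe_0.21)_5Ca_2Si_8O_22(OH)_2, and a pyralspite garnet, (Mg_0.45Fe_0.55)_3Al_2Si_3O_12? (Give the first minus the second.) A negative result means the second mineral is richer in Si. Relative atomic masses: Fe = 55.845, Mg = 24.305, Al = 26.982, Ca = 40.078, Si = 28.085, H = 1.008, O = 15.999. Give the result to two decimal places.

8.06 percentage points

M((Mg_0.79Fe_0.21)_5Ca_2Si_8O_22(OH)_2) = 845.470 g/mol, so wt% Si = 224.680/845.470 × 100 = 26.57%.
M((Mg_0.45Fe_0.55)_3Al_2Si_3O_12) = 455.163 g/mol, so wt% Si = 84.255/455.163 × 100 = 18.51%.
26.57 − 18.51 = 8.06 pp.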